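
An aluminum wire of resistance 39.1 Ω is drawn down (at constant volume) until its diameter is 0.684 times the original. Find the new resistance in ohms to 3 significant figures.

179 Ω

Volume constant ⇒ L' = L/r² with r = 0.684. R' = ρL'/A' = ρ(L/r²)/(πr²d₀²/4) = R/r⁴.
R' = 4.569 × 39.1 = 179 Ω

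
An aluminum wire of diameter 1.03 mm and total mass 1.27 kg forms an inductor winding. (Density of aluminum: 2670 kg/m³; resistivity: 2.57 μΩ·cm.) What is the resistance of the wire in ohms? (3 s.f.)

ρ = 2.57 μΩ·cm = 2.57×10^-8 Ω·m
A = π(d/2)² = π(5.1500e-04 m)² = 8.3323e-07 m²
L = m/(density·A) = 1.27/(2670×8.3323e-07) = 570.9 m
R = ρL/A = (2.57×10^-8)(570.9)/(8.3323e-07) = 17.6 Ω

17.6 Ω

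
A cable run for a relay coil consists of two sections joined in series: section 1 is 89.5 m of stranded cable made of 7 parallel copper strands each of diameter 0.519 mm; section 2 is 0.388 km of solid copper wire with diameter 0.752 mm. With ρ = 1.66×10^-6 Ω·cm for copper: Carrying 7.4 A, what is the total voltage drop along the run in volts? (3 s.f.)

115 V

ρ = 1.66×10^-6 Ω·cm = 1.66×10^-8 Ω·m
Section 1: A_strand = π(2.5950e-04)² = 2.116e-07 m²; R₁ = ρL/(N·A_s) = (1.66×10^-8)(89.5)/(7×2.116e-07) = 1.003 Ω
Section 2: A = π(d/2)² = π(3.7600e-04 m)² = 4.441e-07 m²
R₂ = (1.66×10^-8)(388)/(4.441e-07) = 14.5 Ω
R = R₁ + R₂ = 15.5 Ω
V = IR = 7.4 × 15.5 = 115 V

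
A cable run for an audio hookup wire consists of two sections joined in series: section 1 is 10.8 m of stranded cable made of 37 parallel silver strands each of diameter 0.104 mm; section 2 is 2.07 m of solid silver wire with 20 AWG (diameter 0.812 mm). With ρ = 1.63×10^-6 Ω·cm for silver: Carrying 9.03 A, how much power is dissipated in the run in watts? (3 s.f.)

ρ = 1.63×10^-6 Ω·cm = 1.63×10^-8 Ω·m
Section 1: A_strand = π(5.2000e-05)² = 8.495e-09 m²; R₁ = ρL/(N·A_s) = (1.63×10^-8)(10.8)/(37×8.495e-09) = 0.5601 Ω
Section 2: A = π(0.812/2 mm)² = π(4.0600e-04 m)² = 5.178e-07 m²
R₂ = (1.63×10^-8)(2.07)/(5.178e-07) = 0.06516 Ω
R = R₁ + R₂ = 0.6252 Ω
P = I²R = (9.03)² × 0.6252 = 51.0 W

51.0 W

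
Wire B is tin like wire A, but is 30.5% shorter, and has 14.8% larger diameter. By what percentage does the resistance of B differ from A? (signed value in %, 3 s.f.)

-47.3%

R ∝ L/d², so R_B/R_A = (1 − 30.5/100) × (1 + 14.8/100)⁻²
= 0.695 × 0.7588 = 0.5273
(R_B − R_A)/R_A = 0.5273 − 1 = -47.3%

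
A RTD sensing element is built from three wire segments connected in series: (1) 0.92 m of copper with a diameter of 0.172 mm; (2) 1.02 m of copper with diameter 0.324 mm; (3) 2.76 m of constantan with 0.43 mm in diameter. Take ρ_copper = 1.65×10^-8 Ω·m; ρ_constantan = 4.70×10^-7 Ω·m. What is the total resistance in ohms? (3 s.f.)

9.79 Ω

Seg 1: A = π(d/2)² = π(8.6000e-05 m)² = 2.324e-08 m²
R_1 = (1.65×10^-8)(0.92)/(2.324e-08) = 0.6533 Ω
Seg 2: A = π(d/2)² = π(1.6200e-04 m)² = 8.245e-08 m²
R_2 = (1.65×10^-8)(1.02)/(8.245e-08) = 0.2041 Ω
Seg 3: A = π(d/2)² = π(2.1500e-04 m)² = 1.452e-07 m²
R_3 = (4.70×10^-7)(2.76)/(1.452e-07) = 8.933 Ω
R_total = R_1 + R_2 + R_3 = 9.79 Ω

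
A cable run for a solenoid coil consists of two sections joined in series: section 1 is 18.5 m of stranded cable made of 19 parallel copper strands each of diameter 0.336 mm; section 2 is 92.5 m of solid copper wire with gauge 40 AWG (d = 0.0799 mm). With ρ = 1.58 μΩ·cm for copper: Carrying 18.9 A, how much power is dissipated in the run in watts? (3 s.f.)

ρ = 1.58 μΩ·cm = 1.58×10^-8 Ω·m
Section 1: A_strand = π(1.6800e-04)² = 8.867e-08 m²; R₁ = ρL/(N·A_s) = (1.58×10^-8)(18.5)/(19×8.867e-08) = 0.1735 Ω
Section 2: A = π(0.0799/2 mm)² = π(3.9950e-05 m)² = 5.014e-09 m²
R₂ = (1.58×10^-8)(92.5)/(5.014e-09) = 291.5 Ω
R = R₁ + R₂ = 291.7 Ω
P = I²R = (18.9)² × 291.7 = 1.04×10^5 W

1.04×10^5 W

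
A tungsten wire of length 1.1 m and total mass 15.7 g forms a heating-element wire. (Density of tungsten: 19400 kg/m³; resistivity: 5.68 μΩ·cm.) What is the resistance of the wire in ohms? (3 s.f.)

ρ = 5.68 μΩ·cm = 5.68×10^-8 Ω·m
A = m/(density·L) = 0.0157/(19400×1.1) = 7.3571e-07 m²
R = ρL/A = (5.68×10^-8)(1.1)/(7.3571e-07) = 0.0849 Ω

0.0849 Ω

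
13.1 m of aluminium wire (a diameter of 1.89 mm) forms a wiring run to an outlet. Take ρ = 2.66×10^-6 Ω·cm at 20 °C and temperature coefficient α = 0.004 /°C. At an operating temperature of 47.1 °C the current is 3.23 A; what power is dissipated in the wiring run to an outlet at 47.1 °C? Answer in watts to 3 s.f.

ρ = 2.66×10^-6 Ω·cm = 2.66×10^-8 Ω·m
A = π(d/2)² = π(9.4500e-04 m)² = 2.806e-06 m²
R₍20₎ = ρL/A = (2.66×10^-8)(13.1)/(2.806e-06) = 0.1242 Ω
R₍47.1₎ = R₍20₎(1 + αΔT) = 0.1242 × (1 + 0.004×27.1) = 0.1377 Ω
P = I²R = (3.23)² × 0.1377 = 1.44 W

1.44 W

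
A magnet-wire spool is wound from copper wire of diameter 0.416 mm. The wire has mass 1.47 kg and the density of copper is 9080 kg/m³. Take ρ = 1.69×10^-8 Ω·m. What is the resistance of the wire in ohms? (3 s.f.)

A = π(d/2)² = π(2.0800e-04 m)² = 1.3592e-07 m²
L = m/(density·A) = 1.47/(9080×1.3592e-07) = 1191 m
R = ρL/A = (1.69×10^-8)(1191)/(1.3592e-07) = 148 Ω

148 Ω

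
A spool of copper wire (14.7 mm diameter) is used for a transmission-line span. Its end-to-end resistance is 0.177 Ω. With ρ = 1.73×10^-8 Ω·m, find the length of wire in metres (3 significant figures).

A = π(d/2)² = π(7.3500e-03 m)² = 1.697e-04 m²
L = RA/ρ = (0.177)(1.697e-04)/(1.73×10^-8) = 1740 m

1740 m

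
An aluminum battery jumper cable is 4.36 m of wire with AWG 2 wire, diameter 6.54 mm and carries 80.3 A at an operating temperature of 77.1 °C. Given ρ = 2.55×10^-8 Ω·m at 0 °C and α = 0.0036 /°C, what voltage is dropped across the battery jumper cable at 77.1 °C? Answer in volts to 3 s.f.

0.340 V

A = π(6.54/2 mm)² = π(3.2700e-03 m)² = 3.359e-05 m²
R₍0₎ = ρL/A = (2.55×10^-8)(4.36)/(3.359e-05) = 0.00331 Ω
R₍77.1₎ = R₍0₎(1 + αΔT) = 0.00331 × (1 + 0.0036×77.1) = 0.004228 Ω
V = IR = 80.3 × 0.004228 = 0.340 V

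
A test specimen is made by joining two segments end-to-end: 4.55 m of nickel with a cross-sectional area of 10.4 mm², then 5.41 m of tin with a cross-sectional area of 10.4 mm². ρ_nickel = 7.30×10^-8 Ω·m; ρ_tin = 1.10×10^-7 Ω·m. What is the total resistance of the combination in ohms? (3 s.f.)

0.0892 Ω

Segment 1: A = 10.4 mm² = 1.040e-05 m²
R₁ = ρL/A = (7.30×10^-8)(4.55)/(1.040e-05) = 0.03194 Ω
R₂ = (1.10×10^-7)(5.41)/(1.040e-05) = 0.05722 Ω
R = R₁ + R₂ = 0.0892 Ω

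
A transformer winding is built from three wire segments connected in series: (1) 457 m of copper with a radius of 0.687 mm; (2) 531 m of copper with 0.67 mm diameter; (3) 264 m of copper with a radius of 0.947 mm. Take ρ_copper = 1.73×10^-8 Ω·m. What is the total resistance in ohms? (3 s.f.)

33.0 Ω

Seg 1: A = πr² = π(6.8700e-04 m)² = 1.483e-06 m²
R_1 = (1.73×10^-8)(457)/(1.483e-06) = 5.332 Ω
Seg 2: A = π(d/2)² = π(3.3500e-04 m)² = 3.526e-07 m²
R_2 = (1.73×10^-8)(531)/(3.526e-07) = 26.06 Ω
Seg 3: A = πr² = π(9.4700e-04 m)² = 2.817e-06 m²
R_3 = (1.73×10^-8)(264)/(2.817e-06) = 1.621 Ω
R_total = R_1 + R_2 + R_3 = 33.0 Ω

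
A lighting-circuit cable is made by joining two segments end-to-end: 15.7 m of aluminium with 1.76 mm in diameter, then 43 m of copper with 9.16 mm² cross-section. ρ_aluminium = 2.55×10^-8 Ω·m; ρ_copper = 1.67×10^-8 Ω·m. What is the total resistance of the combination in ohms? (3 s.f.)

Segment 1: A = π(d/2)² = π(8.8000e-04 m)² = 2.433e-06 m²
R₁ = ρL/A = (2.55×10^-8)(15.7)/(2.433e-06) = 0.1646 Ω
Segment 2: A = 9.16 mm² = 9.160e-06 m²
R₂ = (1.67×10^-8)(43)/(9.160e-06) = 0.0784 Ω
R = R₁ + R₂ = 0.243 Ω

0.243 Ω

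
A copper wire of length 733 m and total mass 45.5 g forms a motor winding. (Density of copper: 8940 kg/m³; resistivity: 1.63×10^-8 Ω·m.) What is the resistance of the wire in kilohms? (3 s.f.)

A = m/(density·L) = 0.0455/(8940×733) = 6.9434e-09 m²
R = ρL/A = (1.63×10^-8)(733)/(6.9434e-09) = 1.72 kΩ

1.72 kΩ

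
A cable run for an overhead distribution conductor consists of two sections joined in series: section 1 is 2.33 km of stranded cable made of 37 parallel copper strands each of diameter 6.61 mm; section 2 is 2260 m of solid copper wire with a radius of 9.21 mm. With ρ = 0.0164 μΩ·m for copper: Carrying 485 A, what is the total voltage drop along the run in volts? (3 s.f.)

ρ = 0.0164 μΩ·m = 1.64×10^-8 Ω·m
Section 1: A_strand = π(3.3050e-03)² = 3.432e-05 m²; R₁ = ρL/(N·A_s) = (1.64×10^-8)(2330)/(37×3.432e-05) = 0.0301 Ω
Section 2: A = πr² = π(9.2100e-03 m)² = 2.665e-04 m²
R₂ = (1.64×10^-8)(2260)/(2.665e-04) = 0.1391 Ω
R = R₁ + R₂ = 0.1692 Ω
V = IR = 485 × 0.1692 = 82.1 V

82.1 V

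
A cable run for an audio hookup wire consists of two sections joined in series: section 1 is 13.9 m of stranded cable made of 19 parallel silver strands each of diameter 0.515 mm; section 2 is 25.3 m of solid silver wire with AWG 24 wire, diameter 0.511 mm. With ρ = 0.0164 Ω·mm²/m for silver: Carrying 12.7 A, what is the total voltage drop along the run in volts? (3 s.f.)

ρ = 0.0164 Ω·mm²/m = 1.64×10^-8 Ω·m
Section 1: A_strand = π(2.5750e-04)² = 2.083e-07 m²; R₁ = ρL/(N·A_s) = (1.64×10^-8)(13.9)/(19×2.083e-07) = 0.0576 Ω
Section 2: A = π(0.511/2 mm)² = π(2.5550e-04 m)² = 2.051e-07 m²
R₂ = (1.64×10^-8)(25.3)/(2.051e-07) = 2.023 Ω
R = R₁ + R₂ = 2.081 Ω
V = IR = 12.7 × 2.081 = 26.4 V

26.4 V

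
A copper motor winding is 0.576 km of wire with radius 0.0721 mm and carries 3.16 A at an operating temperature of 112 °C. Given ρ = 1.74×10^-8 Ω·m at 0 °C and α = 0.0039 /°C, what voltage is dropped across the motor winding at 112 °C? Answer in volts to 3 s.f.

A = πr² = π(7.2100e-05 m)² = 1.633e-08 m²
R₍0₎ = ρL/A = (1.74×10^-8)(576)/(1.633e-08) = 613.7 Ω
R₍112₎ = R₍0₎(1 + αΔT) = 613.7 × (1 + 0.0039×112) = 881.8 Ω
V = IR = 3.16 × 881.8 = 2790 V

2790 V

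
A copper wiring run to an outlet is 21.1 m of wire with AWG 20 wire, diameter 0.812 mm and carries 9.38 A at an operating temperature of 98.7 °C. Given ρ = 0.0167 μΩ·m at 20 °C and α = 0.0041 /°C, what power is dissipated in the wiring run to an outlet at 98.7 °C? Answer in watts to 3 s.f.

ρ = 0.0167 μΩ·m = 1.67×10^-8 Ω·m
A = π(0.812/2 mm)² = π(4.0600e-04 m)² = 5.178e-07 m²
R₍20₎ = ρL/A = (1.67×10^-8)(21.1)/(5.178e-07) = 0.6805 Ω
R₍98.7₎ = R₍20₎(1 + αΔT) = 0.6805 × (1 + 0.0041×78.7) = 0.9 Ω
P = I²R = (9.38)² × 0.9 = 79.2 W

79.2 W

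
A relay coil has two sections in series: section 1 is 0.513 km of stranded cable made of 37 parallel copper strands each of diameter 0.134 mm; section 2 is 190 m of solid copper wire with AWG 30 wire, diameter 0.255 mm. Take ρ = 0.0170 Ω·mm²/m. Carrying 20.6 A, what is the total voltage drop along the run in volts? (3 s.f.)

ρ = 0.0170 Ω·mm²/m = 1.70×10^-8 Ω·m
Section 1: A_strand = π(6.7000e-05)² = 1.410e-08 m²; R₁ = ρL/(N·A_s) = (1.70×10^-8)(513)/(37×1.410e-08) = 16.71 Ω
Section 2: A = π(0.255/2 mm)² = π(1.2750e-04 m)² = 5.107e-08 m²
R₂ = (1.70×10^-8)(190)/(5.107e-08) = 63.25 Ω
R = R₁ + R₂ = 79.96 Ω
V = IR = 20.6 × 79.96 = 1650 V

1650 V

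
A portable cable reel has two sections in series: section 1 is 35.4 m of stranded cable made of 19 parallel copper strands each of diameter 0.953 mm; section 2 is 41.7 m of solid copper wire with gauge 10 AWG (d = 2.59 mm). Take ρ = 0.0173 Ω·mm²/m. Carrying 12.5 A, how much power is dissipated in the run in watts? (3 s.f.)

ρ = 0.0173 Ω·mm²/m = 1.73×10^-8 Ω·m
Section 1: A_strand = π(4.7650e-04)² = 7.133e-07 m²; R₁ = ρL/(N·A_s) = (1.73×10^-8)(35.4)/(19×7.133e-07) = 0.04519 Ω
Section 2: A = π(2.59/2 mm)² = π(1.2950e-03 m)² = 5.269e-06 m²
R₂ = (1.73×10^-8)(41.7)/(5.269e-06) = 0.1369 Ω
R = R₁ + R₂ = 0.1821 Ω
P = I²R = (12.5)² × 0.1821 = 28.5 W

28.5 W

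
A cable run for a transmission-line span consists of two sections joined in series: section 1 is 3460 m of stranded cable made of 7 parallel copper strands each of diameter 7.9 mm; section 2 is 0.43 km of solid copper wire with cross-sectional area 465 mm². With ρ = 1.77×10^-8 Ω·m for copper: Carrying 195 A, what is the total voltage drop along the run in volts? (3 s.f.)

38.0 V

Section 1: A_strand = π(3.9500e-03)² = 4.902e-05 m²; R₁ = ρL/(N·A_s) = (1.77×10^-8)(3460)/(7×4.902e-05) = 0.1785 Ω
Section 2: A = 465 mm² = 4.650e-04 m²
R₂ = (1.77×10^-8)(430)/(4.650e-04) = 0.01637 Ω
R = R₁ + R₂ = 0.1949 Ω
V = IR = 195 × 0.1949 = 38.0 V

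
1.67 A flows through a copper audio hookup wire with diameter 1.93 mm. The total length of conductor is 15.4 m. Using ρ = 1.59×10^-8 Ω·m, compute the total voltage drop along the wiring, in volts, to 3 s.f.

A = π(d/2)² = π(9.6500e-04 m)² = 2.926e-06 m²
R = ρL/A = (1.59×10^-8)(15.4)/(2.926e-06) = 0.0837 Ω
V = IR = 1.67 × 0.0837 = 0.140 V

0.140 V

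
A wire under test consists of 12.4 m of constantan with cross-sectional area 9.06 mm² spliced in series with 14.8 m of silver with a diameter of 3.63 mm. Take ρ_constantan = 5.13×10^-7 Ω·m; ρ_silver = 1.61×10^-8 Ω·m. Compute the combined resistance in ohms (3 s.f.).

0.725 Ω

Segment 1: A = 9.06 mm² = 9.060e-06 m²
R₁ = ρL/A = (5.13×10^-7)(12.4)/(9.060e-06) = 0.7021 Ω
Segment 2: A = π(d/2)² = π(1.8150e-03 m)² = 1.035e-05 m²
R₂ = (1.61×10^-8)(14.8)/(1.035e-05) = 0.02302 Ω
R = R₁ + R₂ = 0.725 Ω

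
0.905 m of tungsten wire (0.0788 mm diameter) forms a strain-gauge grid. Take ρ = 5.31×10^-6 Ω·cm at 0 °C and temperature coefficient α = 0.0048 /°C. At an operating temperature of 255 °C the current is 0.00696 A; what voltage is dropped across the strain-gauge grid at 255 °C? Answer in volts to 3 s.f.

0.153 V

ρ = 5.31×10^-6 Ω·cm = 5.31×10^-8 Ω·m
A = π(d/2)² = π(3.9400e-05 m)² = 4.877e-09 m²
R₍0₎ = ρL/A = (5.31×10^-8)(0.905)/(4.877e-09) = 9.854 Ω
R₍255₎ = R₍0₎(1 + αΔT) = 9.854 × (1 + 0.0048×255) = 21.91 Ω
V = IR = 0.00696 × 21.91 = 0.153 V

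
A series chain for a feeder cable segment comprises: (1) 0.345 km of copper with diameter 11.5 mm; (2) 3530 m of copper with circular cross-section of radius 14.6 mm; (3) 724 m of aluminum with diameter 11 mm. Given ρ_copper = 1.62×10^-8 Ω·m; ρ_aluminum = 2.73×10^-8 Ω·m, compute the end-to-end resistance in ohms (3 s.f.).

Seg 1: A = π(d/2)² = π(5.7500e-03 m)² = 1.039e-04 m²
R_1 = (1.62×10^-8)(345)/(1.039e-04) = 0.05381 Ω
Seg 2: A = πr² = π(1.4600e-02 m)² = 6.697e-04 m²
R_2 = (1.62×10^-8)(3530)/(6.697e-04) = 0.0854 Ω
Seg 3: A = π(d/2)² = π(5.5000e-03 m)² = 9.503e-05 m²
R_3 = (2.73×10^-8)(724)/(9.503e-05) = 0.208 Ω
R_total = R_1 + R_2 + R_3 = 0.347 Ω

0.347 Ω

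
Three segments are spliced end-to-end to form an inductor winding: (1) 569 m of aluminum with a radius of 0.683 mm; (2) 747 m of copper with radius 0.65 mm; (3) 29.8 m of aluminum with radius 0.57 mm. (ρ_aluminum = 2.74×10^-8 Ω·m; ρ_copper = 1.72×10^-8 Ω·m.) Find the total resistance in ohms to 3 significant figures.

21.1 Ω

Seg 1: A = πr² = π(6.8300e-04 m)² = 1.466e-06 m²
R_1 = (2.74×10^-8)(569)/(1.466e-06) = 10.64 Ω
Seg 2: A = πr² = π(6.5000e-04 m)² = 1.327e-06 m²
R_2 = (1.72×10^-8)(747)/(1.327e-06) = 9.68 Ω
Seg 3: A = πr² = π(5.7000e-04 m)² = 1.021e-06 m²
R_3 = (2.74×10^-8)(29.8)/(1.021e-06) = 0.8 Ω
R_total = R_1 + R_2 + R_3 = 21.1 Ω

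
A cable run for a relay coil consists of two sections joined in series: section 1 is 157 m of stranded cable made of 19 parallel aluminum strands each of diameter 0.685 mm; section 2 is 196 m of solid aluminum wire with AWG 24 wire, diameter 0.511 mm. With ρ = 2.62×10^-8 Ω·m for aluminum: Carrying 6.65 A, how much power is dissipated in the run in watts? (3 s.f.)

Section 1: A_strand = π(3.4250e-04)² = 3.685e-07 m²; R₁ = ρL/(N·A_s) = (2.62×10^-8)(157)/(19×3.685e-07) = 0.5875 Ω
Section 2: A = π(0.511/2 mm)² = π(2.5550e-04 m)² = 2.051e-07 m²
R₂ = (2.62×10^-8)(196)/(2.051e-07) = 25.04 Ω
R = R₁ + R₂ = 25.63 Ω
P = I²R = (6.65)² × 25.63 = 1130 W

1130 W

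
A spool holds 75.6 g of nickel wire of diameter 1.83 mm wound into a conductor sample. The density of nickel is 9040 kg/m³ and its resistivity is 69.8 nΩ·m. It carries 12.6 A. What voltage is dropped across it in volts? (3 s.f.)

ρ = 69.8 nΩ·m = 6.98×10^-8 Ω·m
A = π(d/2)² = π(9.1500e-04 m)² = 2.6302e-06 m²
L = m/(density·A) = 0.0756/(9040×2.6302e-06) = 3.18 m
R = ρL/A = (6.98×10^-8)(3.18)/(2.6302e-06) = 0.08438 Ω
V = IR = 12.6 × 0.08438 = 1.06 V

1.06 V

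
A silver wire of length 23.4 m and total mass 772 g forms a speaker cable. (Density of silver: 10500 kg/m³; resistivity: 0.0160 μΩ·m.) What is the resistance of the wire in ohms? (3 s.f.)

ρ = 0.0160 μΩ·m = 1.60×10^-8 Ω·m
A = m/(density·L) = 0.772/(10500×23.4) = 3.1420e-06 m²
R = ρL/A = (1.60×10^-8)(23.4)/(3.1420e-06) = 0.119 Ω

0.119 Ω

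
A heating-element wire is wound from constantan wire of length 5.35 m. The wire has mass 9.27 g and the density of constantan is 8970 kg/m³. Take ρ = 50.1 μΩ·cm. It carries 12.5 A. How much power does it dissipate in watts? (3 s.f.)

2170 W

ρ = 50.1 μΩ·cm = 5.01×10^-7 Ω·m
A = m/(density·L) = 0.00927/(8970×5.35) = 1.9317e-07 m²
R = ρL/A = (5.01×10^-7)(5.35)/(1.9317e-07) = 13.88 Ω
P = I²R = (12.5)² × 13.88 = 2170 W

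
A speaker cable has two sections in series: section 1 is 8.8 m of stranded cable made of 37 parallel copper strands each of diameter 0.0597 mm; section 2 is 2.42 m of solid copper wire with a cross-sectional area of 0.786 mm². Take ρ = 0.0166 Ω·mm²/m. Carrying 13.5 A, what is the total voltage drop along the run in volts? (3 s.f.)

ρ = 0.0166 Ω·mm²/m = 1.66×10^-8 Ω·m
Section 1: A_strand = π(2.9850e-05)² = 2.799e-09 m²; R₁ = ρL/(N·A_s) = (1.66×10^-8)(8.8)/(37×2.799e-09) = 1.41 Ω
Section 2: A = 0.786 mm² = 7.860e-07 m²
R₂ = (1.66×10^-8)(2.42)/(7.860e-07) = 0.05111 Ω
R = R₁ + R₂ = 1.462 Ω
V = IR = 13.5 × 1.462 = 19.7 V

19.7 V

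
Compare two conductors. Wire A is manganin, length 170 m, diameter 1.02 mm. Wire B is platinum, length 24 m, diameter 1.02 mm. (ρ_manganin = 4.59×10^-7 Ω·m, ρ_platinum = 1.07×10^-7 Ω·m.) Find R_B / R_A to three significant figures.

R ∝ ρL/d², so R_B/R_A = (ρ_B/ρ_A) × (L_B/L_A)
= (1.07×10^-7/4.59×10^-7) × (24/170) = 0.0329

0.0329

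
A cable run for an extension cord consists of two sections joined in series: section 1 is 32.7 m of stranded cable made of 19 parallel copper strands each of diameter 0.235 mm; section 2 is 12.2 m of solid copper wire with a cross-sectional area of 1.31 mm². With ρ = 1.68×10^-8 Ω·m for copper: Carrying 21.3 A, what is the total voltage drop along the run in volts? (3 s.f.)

Section 1: A_strand = π(1.1750e-04)² = 4.337e-08 m²; R₁ = ρL/(N·A_s) = (1.68×10^-8)(32.7)/(19×4.337e-08) = 0.6666 Ω
Section 2: A = 1.31 mm² = 1.310e-06 m²
R₂ = (1.68×10^-8)(12.2)/(1.310e-06) = 0.1565 Ω
R = R₁ + R₂ = 0.8231 Ω
V = IR = 21.3 × 0.8231 = 17.5 V

17.5 V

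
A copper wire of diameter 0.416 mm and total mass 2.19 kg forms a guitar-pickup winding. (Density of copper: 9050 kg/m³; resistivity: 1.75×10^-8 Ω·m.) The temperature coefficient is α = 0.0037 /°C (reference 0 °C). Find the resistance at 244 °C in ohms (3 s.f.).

436 Ω

A = π(d/2)² = π(2.0800e-04 m)² = 1.3592e-07 m²
L = m/(density·A) = 2.19/(9050×1.3592e-07) = 1780 m
R = ρL/A = (1.75×10^-8)(1780)/(1.3592e-07) = 229.2 Ω
R(244 °C) = 229.2 × (1 + 0.0037×244) = 436 Ω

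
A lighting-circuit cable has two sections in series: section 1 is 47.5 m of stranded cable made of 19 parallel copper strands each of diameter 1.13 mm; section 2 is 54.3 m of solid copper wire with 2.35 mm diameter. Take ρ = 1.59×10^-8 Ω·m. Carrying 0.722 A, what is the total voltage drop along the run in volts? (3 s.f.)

0.172 V

Section 1: A_strand = π(5.6500e-04)² = 1.003e-06 m²; R₁ = ρL/(N·A_s) = (1.59×10^-8)(47.5)/(19×1.003e-06) = 0.03964 Ω
Section 2: A = π(d/2)² = π(1.1750e-03 m)² = 4.337e-06 m²
R₂ = (1.59×10^-8)(54.3)/(4.337e-06) = 0.1991 Ω
R = R₁ + R₂ = 0.2387 Ω
V = IR = 0.722 × 0.2387 = 0.172 V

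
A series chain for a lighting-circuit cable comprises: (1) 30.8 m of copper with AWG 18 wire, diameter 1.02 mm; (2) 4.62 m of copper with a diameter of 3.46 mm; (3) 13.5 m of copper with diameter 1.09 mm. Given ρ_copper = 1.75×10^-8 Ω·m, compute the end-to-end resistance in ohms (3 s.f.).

Seg 1: A = π(1.02/2 mm)² = π(5.1000e-04 m)² = 8.171e-07 m²
R_1 = (1.75×10^-8)(30.8)/(8.171e-07) = 0.6596 Ω
Seg 2: A = π(d/2)² = π(1.7300e-03 m)² = 9.402e-06 m²
R_2 = (1.75×10^-8)(4.62)/(9.402e-06) = 0.008599 Ω
Seg 3: A = π(d/2)² = π(5.4500e-04 m)² = 9.331e-07 m²
R_3 = (1.75×10^-8)(13.5)/(9.331e-07) = 0.2532 Ω
R_total = R_1 + R_2 + R_3 = 0.921 Ω

0.921 Ω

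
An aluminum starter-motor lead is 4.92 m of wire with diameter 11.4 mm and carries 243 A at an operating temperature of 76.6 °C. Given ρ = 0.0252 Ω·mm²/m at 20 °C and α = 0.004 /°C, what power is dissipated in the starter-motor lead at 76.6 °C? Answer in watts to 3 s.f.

88.0 W

ρ = 0.0252 Ω·mm²/m = 2.52×10^-8 Ω·m
A = π(d/2)² = π(5.7000e-03 m)² = 1.021e-04 m²
R₍20₎ = ρL/A = (2.52×10^-8)(4.92)/(1.021e-04) = 0.001215 Ω
R₍76.6₎ = R₍20₎(1 + αΔT) = 0.001215 × (1 + 0.004×56.6) = 0.00149 Ω
P = I²R = (243)² × 0.00149 = 88.0 W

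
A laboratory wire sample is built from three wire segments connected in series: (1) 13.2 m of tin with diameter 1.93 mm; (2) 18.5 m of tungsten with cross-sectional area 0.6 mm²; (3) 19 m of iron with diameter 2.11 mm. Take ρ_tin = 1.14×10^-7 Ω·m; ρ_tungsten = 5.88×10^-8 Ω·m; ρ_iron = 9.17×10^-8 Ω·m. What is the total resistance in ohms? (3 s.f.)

2.83 Ω

Seg 1: A = π(d/2)² = π(9.6500e-04 m)² = 2.926e-06 m²
R_1 = (1.14×10^-7)(13.2)/(2.926e-06) = 0.5144 Ω
Seg 2: A = 0.6 mm² = 6.000e-07 m²
R_2 = (5.88×10^-8)(18.5)/(6.000e-07) = 1.813 Ω
Seg 3: A = π(d/2)² = π(1.0550e-03 m)² = 3.497e-06 m²
R_3 = (9.17×10^-8)(19)/(3.497e-06) = 0.4983 Ω
R_total = R_1 + R_2 + R_3 = 2.83 Ω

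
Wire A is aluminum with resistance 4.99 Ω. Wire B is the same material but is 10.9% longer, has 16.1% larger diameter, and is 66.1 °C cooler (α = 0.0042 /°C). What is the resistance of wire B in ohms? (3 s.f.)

2.97 Ω

R ∝ ρL/d² with ρ ∝ (1+αΔT), so R_B/R_A = (1 + 10.9/100) × (1 + 16.1/100)⁻² × (1 − 0.0042×66.1)
= 1.109 × 0.7419 × 0.7224 = 0.5943
R_B = 0.5943 × 4.99 = 2.97 Ω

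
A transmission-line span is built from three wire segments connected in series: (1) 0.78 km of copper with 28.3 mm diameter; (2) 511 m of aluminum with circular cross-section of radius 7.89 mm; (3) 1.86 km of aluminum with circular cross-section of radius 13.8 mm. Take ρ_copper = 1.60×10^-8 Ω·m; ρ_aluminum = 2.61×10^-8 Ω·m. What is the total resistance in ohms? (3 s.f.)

Seg 1: A = π(d/2)² = π(1.4150e-02 m)² = 6.290e-04 m²
R_1 = (1.60×10^-8)(780)/(6.290e-04) = 0.01984 Ω
Seg 2: A = πr² = π(7.8900e-03 m)² = 1.956e-04 m²
R_2 = (2.61×10^-8)(511)/(1.956e-04) = 0.0682 Ω
Seg 3: A = πr² = π(1.3800e-02 m)² = 5.983e-04 m²
R_3 = (2.61×10^-8)(1860)/(5.983e-04) = 0.08114 Ω
R_total = R_1 + R_2 + R_3 = 0.169 Ω

0.169 Ω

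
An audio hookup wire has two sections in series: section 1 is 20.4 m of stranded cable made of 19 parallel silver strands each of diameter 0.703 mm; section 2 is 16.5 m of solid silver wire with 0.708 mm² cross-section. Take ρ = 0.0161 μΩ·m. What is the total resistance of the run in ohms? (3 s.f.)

ρ = 0.0161 μΩ·m = 1.61×10^-8 Ω·m
Section 1: A_strand = π(3.5150e-04)² = 3.882e-07 m²; R₁ = ρL/(N·A_s) = (1.61×10^-8)(20.4)/(19×3.882e-07) = 0.04454 Ω
Section 2: A = 0.708 mm² = 7.080e-07 m²
R₂ = (1.61×10^-8)(16.5)/(7.080e-07) = 0.3752 Ω
R = R₁ + R₂ = 0.420 Ω

0.420 Ω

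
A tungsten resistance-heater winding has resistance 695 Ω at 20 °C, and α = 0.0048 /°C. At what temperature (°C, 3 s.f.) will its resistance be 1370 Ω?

R = R₀(1 + α(T − T₀)) ⇒ T = T₀ + (R/R₀ − 1)/α
T = 20 + (1370/695 − 1)/0.0048 = 20 + (0.9712)/0.0048 = 222 °C

222 °C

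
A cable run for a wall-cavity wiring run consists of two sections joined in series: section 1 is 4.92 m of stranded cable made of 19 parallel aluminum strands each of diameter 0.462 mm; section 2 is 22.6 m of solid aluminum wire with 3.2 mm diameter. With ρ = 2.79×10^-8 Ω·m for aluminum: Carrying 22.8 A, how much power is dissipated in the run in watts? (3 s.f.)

Section 1: A_strand = π(2.3100e-04)² = 1.676e-07 m²; R₁ = ρL/(N·A_s) = (2.79×10^-8)(4.92)/(19×1.676e-07) = 0.0431 Ω
Section 2: A = π(d/2)² = π(1.6000e-03 m)² = 8.042e-06 m²
R₂ = (2.79×10^-8)(22.6)/(8.042e-06) = 0.0784 Ω
R = R₁ + R₂ = 0.1215 Ω
P = I²R = (22.8)² × 0.1215 = 63.2 W

63.2 W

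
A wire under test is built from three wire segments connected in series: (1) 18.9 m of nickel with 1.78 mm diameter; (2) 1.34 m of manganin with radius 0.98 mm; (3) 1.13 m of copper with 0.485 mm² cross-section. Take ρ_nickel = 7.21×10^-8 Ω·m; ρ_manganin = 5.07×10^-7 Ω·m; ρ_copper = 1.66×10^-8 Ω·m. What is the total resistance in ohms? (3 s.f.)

Seg 1: A = π(d/2)² = π(8.9000e-04 m)² = 2.488e-06 m²
R_1 = (7.21×10^-8)(18.9)/(2.488e-06) = 0.5476 Ω
Seg 2: A = πr² = π(9.8000e-04 m)² = 3.017e-06 m²
R_2 = (5.07×10^-7)(1.34)/(3.017e-06) = 0.2252 Ω
Seg 3: A = 0.485 mm² = 4.850e-07 m²
R_3 = (1.66×10^-8)(1.13)/(4.850e-07) = 0.03868 Ω
R_total = R_1 + R_2 + R_3 = 0.811 Ω

0.811 Ω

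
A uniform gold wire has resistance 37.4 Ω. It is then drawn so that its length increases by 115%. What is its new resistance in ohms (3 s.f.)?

173 Ω

k = 1 + 115/100 = 2.15; volume constant ⇒ A' = A/k, so R' = k²R.
R' = 4.622 × 37.4 = 173 Ω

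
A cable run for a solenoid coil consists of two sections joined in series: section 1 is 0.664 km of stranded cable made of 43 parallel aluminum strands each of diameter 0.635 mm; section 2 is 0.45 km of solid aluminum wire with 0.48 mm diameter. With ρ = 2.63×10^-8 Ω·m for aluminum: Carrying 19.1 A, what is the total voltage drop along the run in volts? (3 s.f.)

Section 1: A_strand = π(3.1750e-04)² = 3.167e-07 m²; R₁ = ρL/(N·A_s) = (2.63×10^-8)(664)/(43×3.167e-07) = 1.282 Ω
Section 2: A = π(d/2)² = π(2.4000e-04 m)² = 1.810e-07 m²
R₂ = (2.63×10^-8)(450)/(1.810e-07) = 65.4 Ω
R = R₁ + R₂ = 66.69 Ω
V = IR = 19.1 × 66.69 = 1270 V

1270 V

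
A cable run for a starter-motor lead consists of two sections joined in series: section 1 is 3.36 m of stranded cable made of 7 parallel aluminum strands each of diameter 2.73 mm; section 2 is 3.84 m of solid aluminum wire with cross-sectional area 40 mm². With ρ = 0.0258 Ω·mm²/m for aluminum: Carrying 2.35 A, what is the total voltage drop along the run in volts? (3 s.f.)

ρ = 0.0258 Ω·mm²/m = 2.58×10^-8 Ω·m
Section 1: A_strand = π(1.3650e-03)² = 5.853e-06 m²; R₁ = ρL/(N·A_s) = (2.58×10^-8)(3.36)/(7×5.853e-06) = 0.002116 Ω
Section 2: A = 40 mm² = 4.000e-05 m²
R₂ = (2.58×10^-8)(3.84)/(4.000e-05) = 0.002477 Ω
R = R₁ + R₂ = 0.004592 Ω
V = IR = 2.35 × 0.004592 = 0.0108 V

0.0108 V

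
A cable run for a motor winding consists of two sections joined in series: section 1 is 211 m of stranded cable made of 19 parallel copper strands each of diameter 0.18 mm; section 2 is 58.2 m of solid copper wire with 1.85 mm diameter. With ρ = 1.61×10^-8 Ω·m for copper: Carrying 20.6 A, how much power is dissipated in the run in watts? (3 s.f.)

3130 W

Section 1: A_strand = π(9.0000e-05)² = 2.545e-08 m²; R₁ = ρL/(N·A_s) = (1.61×10^-8)(211)/(19×2.545e-08) = 7.026 Ω
Section 2: A = π(d/2)² = π(9.2500e-04 m)² = 2.688e-06 m²
R₂ = (1.61×10^-8)(58.2)/(2.688e-06) = 0.3486 Ω
R = R₁ + R₂ = 7.375 Ω
P = I²R = (20.6)² × 7.375 = 3130 W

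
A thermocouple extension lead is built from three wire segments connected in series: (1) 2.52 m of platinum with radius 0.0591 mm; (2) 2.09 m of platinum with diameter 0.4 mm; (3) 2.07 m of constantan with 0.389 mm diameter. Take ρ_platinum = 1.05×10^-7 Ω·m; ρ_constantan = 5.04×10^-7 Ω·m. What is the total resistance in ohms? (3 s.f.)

Seg 1: A = πr² = π(5.9100e-05 m)² = 1.097e-08 m²
R_1 = (1.05×10^-7)(2.52)/(1.097e-08) = 24.11 Ω
Seg 2: A = π(d/2)² = π(2.0000e-04 m)² = 1.257e-07 m²
R_2 = (1.05×10^-7)(2.09)/(1.257e-07) = 1.746 Ω
Seg 3: A = π(d/2)² = π(1.9450e-04 m)² = 1.188e-07 m²
R_3 = (5.04×10^-7)(2.07)/(1.188e-07) = 8.778 Ω
R_total = R_1 + R_2 + R_3 = 34.6 Ω

34.6 Ω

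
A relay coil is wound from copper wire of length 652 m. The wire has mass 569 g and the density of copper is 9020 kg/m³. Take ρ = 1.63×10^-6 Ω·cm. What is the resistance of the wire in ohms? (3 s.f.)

ρ = 1.63×10^-6 Ω·cm = 1.63×10^-8 Ω·m
A = m/(density·L) = 0.569/(9020×652) = 9.6752e-08 m²
R = ρL/A = (1.63×10^-8)(652)/(9.6752e-08) = 110 Ω

110 Ω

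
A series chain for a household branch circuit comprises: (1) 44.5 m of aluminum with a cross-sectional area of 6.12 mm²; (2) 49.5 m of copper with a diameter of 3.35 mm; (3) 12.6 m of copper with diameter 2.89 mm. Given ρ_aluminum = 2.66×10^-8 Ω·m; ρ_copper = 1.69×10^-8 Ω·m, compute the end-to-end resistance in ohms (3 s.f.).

Seg 1: A = 6.12 mm² = 6.120e-06 m²
R_1 = (2.66×10^-8)(44.5)/(6.120e-06) = 0.1934 Ω
Seg 2: A = π(d/2)² = π(1.6750e-03 m)² = 8.814e-06 m²
R_2 = (1.69×10^-8)(49.5)/(8.814e-06) = 0.09491 Ω
Seg 3: A = π(d/2)² = π(1.4450e-03 m)² = 6.560e-06 m²
R_3 = (1.69×10^-8)(12.6)/(6.560e-06) = 0.03246 Ω
R_total = R_1 + R_2 + R_3 = 0.321 Ω

0.321 Ω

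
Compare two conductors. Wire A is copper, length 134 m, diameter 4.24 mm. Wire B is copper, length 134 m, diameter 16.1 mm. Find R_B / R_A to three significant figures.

R ∝ ρL/d², so R_B/R_A = (d_A/d_B)²
= (4.24/16.1)² = 0.0694

0.0694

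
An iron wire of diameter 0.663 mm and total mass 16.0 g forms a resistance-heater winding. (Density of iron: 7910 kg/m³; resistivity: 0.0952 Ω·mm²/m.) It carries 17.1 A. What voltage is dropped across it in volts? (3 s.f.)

ρ = 0.0952 Ω·mm²/m = 9.52×10^-8 Ω·m
A = π(d/2)² = π(3.3150e-04 m)² = 3.4524e-07 m²
L = m/(density·A) = 0.016/(7910×3.4524e-07) = 5.859 m
R = ρL/A = (9.52×10^-8)(5.859)/(3.4524e-07) = 1.616 Ω
V = IR = 17.1 × 1.616 = 27.6 V

27.6 V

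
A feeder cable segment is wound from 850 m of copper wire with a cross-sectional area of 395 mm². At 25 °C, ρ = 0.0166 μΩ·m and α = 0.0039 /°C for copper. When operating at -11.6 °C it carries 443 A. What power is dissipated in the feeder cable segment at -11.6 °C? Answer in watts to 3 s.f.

ρ = 0.0166 μΩ·m = 1.66×10^-8 Ω·m
A = 395 mm² = 3.950e-04 m²
R₍25₎ = ρL/A = (1.66×10^-8)(850)/(3.950e-04) = 0.03572 Ω
R₍-11.6₎ = R₍25₎(1 + αΔT) = 0.03572 × (1 + 0.0039×-36.6) = 0.03062 Ω
P = I²R = (443)² × 0.03062 = 6010 W

6010 W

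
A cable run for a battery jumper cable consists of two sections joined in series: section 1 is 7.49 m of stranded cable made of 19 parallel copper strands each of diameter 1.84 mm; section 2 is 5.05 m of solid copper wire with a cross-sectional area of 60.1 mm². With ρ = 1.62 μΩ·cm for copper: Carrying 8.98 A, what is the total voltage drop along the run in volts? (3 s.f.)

0.0338 V

ρ = 1.62 μΩ·cm = 1.62×10^-8 Ω·m
Section 1: A_strand = π(9.2000e-04)² = 2.659e-06 m²; R₁ = ρL/(N·A_s) = (1.62×10^-8)(7.49)/(19×2.659e-06) = 0.002402 Ω
Section 2: A = 60.1 mm² = 6.010e-05 m²
R₂ = (1.62×10^-8)(5.05)/(6.010e-05) = 0.001361 Ω
R = R₁ + R₂ = 0.003763 Ω
V = IR = 8.98 × 0.003763 = 0.0338 V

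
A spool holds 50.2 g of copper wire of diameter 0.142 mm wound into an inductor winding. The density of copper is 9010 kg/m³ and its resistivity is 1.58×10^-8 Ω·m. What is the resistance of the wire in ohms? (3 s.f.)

A = π(d/2)² = π(7.1000e-05 m)² = 1.5837e-08 m²
L = m/(density·A) = 0.0502/(9010×1.5837e-08) = 351.8 m
R = ρL/A = (1.58×10^-8)(351.8)/(1.5837e-08) = 351 Ω

351 Ω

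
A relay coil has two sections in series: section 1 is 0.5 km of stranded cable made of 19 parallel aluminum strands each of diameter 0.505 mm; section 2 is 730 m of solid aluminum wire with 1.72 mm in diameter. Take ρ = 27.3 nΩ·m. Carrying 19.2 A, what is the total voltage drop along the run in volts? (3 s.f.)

234 V

ρ = 27.3 nΩ·m = 2.73×10^-8 Ω·m
Section 1: A_strand = π(2.5250e-04)² = 2.003e-07 m²; R₁ = ρL/(N·A_s) = (2.73×10^-8)(500)/(19×2.003e-07) = 3.587 Ω
Section 2: A = π(d/2)² = π(8.6000e-04 m)² = 2.324e-06 m²
R₂ = (2.73×10^-8)(730)/(2.324e-06) = 8.577 Ω
R = R₁ + R₂ = 12.16 Ω
V = IR = 19.2 × 12.16 = 234 V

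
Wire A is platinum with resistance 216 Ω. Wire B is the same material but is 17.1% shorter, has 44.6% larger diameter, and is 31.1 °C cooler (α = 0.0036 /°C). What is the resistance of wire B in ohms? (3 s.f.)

R ∝ ρL/d² with ρ ∝ (1+αΔT), so R_B/R_A = (1 − 17.1/100) × (1 + 44.6/100)⁻² × (1 − 0.0036×31.1)
= 0.829 × 0.4783 × 0.888 = 0.3521
R_B = 0.3521 × 216 = 76.1 Ω

76.1 Ω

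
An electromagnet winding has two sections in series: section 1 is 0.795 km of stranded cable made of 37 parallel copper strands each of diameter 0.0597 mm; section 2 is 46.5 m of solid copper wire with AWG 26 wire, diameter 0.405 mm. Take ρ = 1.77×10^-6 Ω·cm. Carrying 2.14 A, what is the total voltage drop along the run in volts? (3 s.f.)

304 V

ρ = 1.77×10^-6 Ω·cm = 1.77×10^-8 Ω·m
Section 1: A_strand = π(2.9850e-05)² = 2.799e-09 m²; R₁ = ρL/(N·A_s) = (1.77×10^-8)(795)/(37×2.799e-09) = 135.9 Ω
Section 2: A = π(0.405/2 mm)² = π(2.0250e-04 m)² = 1.288e-07 m²
R₂ = (1.77×10^-8)(46.5)/(1.288e-07) = 6.389 Ω
R = R₁ + R₂ = 142.3 Ω
V = IR = 2.14 × 142.3 = 304 V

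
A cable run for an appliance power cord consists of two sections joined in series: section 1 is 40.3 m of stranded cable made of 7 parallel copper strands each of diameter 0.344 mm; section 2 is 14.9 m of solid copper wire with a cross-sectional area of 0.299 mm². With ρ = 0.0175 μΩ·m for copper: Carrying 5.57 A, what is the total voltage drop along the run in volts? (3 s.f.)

ρ = 0.0175 μΩ·m = 1.75×10^-8 Ω·m
Section 1: A_strand = π(1.7200e-04)² = 9.294e-08 m²; R₁ = ρL/(N·A_s) = (1.75×10^-8)(40.3)/(7×9.294e-08) = 1.084 Ω
Section 2: A = 0.299 mm² = 2.990e-07 m²
R₂ = (1.75×10^-8)(14.9)/(2.990e-07) = 0.8721 Ω
R = R₁ + R₂ = 1.956 Ω
V = IR = 5.57 × 1.956 = 10.9 V

10.9 V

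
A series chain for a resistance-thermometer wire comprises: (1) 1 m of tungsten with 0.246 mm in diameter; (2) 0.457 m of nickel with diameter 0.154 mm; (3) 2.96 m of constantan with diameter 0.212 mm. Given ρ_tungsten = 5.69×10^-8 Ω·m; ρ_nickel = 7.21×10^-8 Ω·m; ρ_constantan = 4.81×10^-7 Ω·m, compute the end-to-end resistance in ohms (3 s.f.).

43.3 Ω

Seg 1: A = π(d/2)² = π(1.2300e-04 m)² = 4.753e-08 m²
R_1 = (5.69×10^-8)(1)/(4.753e-08) = 1.197 Ω
Seg 2: A = π(d/2)² = π(7.7000e-05 m)² = 1.863e-08 m²
R_2 = (7.21×10^-8)(0.457)/(1.863e-08) = 1.769 Ω
Seg 3: A = π(d/2)² = π(1.0600e-04 m)² = 3.530e-08 m²
R_3 = (4.81×10^-7)(2.96)/(3.530e-08) = 40.33 Ω
R_total = R_1 + R_2 + R_3 = 43.3 Ω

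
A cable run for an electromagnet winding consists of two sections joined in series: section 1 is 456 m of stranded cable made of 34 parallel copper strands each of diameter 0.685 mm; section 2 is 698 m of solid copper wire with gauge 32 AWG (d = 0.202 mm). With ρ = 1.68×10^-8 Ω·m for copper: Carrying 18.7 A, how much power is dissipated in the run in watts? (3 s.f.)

Section 1: A_strand = π(3.4250e-04)² = 3.685e-07 m²; R₁ = ρL/(N·A_s) = (1.68×10^-8)(456)/(34×3.685e-07) = 0.6114 Ω
Section 2: A = π(0.202/2 mm)² = π(1.0100e-04 m)² = 3.205e-08 m²
R₂ = (1.68×10^-8)(698)/(3.205e-08) = 365.9 Ω
R = R₁ + R₂ = 366.5 Ω
P = I²R = (18.7)² × 366.5 = 1.28×10^5 W

1.28×10^5 W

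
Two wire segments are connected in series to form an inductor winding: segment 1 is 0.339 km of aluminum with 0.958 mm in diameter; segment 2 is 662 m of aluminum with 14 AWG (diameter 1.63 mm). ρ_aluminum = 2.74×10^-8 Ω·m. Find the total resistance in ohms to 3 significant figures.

21.6 Ω

Segment 1: A = π(d/2)² = π(4.7900e-04 m)² = 7.208e-07 m²
R₁ = ρL/A = (2.74×10^-8)(339)/(7.208e-07) = 12.89 Ω
Segment 2: A = π(1.63/2 mm)² = π(8.1500e-04 m)² = 2.087e-06 m²
R₂ = (2.74×10^-8)(662)/(2.087e-06) = 8.692 Ω
R = R₁ + R₂ = 21.6 Ω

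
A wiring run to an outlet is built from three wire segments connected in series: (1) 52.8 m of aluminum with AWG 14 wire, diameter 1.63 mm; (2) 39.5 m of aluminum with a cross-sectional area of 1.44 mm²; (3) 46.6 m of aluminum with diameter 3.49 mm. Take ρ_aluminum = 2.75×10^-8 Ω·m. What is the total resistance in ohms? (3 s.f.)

1.58 Ω

Seg 1: A = π(1.63/2 mm)² = π(8.1500e-04 m)² = 2.087e-06 m²
R_1 = (2.75×10^-8)(52.8)/(2.087e-06) = 0.6958 Ω
Seg 2: A = 1.44 mm² = 1.440e-06 m²
R_2 = (2.75×10^-8)(39.5)/(1.440e-06) = 0.7543 Ω
Seg 3: A = π(d/2)² = π(1.7450e-03 m)² = 9.566e-06 m²
R_3 = (2.75×10^-8)(46.6)/(9.566e-06) = 0.134 Ω
R_total = R_1 + R_2 + R_3 = 1.58 Ω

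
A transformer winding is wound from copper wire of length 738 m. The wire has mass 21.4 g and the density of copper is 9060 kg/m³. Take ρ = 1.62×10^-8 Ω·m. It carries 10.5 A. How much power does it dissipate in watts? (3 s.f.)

4.12×10^5 W

A = m/(density·L) = 0.0214/(9060×738) = 3.2006e-09 m²
R = ρL/A = (1.62×10^-8)(738)/(3.2006e-09) = 3735 Ω
P = I²R = (10.5)² × 3735 = 4.12×10^5 W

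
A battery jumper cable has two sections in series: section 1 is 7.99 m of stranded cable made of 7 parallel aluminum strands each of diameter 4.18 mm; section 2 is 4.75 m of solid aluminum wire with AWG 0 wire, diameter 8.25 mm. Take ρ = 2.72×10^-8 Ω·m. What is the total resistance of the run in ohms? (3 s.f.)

Section 1: A_strand = π(2.0900e-03)² = 1.372e-05 m²; R₁ = ρL/(N·A_s) = (2.72×10^-8)(7.99)/(7×1.372e-05) = 0.002262 Ω
Section 2: A = π(8.25/2 mm)² = π(4.1250e-03 m)² = 5.346e-05 m²
R₂ = (2.72×10^-8)(4.75)/(5.346e-05) = 0.002417 Ω
R = R₁ + R₂ = 0.00468 Ω

0.00468 Ω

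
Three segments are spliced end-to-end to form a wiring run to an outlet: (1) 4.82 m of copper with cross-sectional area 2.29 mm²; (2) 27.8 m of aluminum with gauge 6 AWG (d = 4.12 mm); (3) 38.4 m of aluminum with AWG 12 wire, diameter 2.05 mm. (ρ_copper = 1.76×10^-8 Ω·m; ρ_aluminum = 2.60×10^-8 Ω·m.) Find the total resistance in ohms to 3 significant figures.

Seg 1: A = 2.29 mm² = 2.290e-06 m²
R_1 = (1.76×10^-8)(4.82)/(2.290e-06) = 0.03704 Ω
Seg 2: A = π(4.12/2 mm)² = π(2.0600e-03 m)² = 1.333e-05 m²
R_2 = (2.60×10^-8)(27.8)/(1.333e-05) = 0.05422 Ω
Seg 3: A = π(2.05/2 mm)² = π(1.0250e-03 m)² = 3.301e-06 m²
R_3 = (2.60×10^-8)(38.4)/(3.301e-06) = 0.3025 Ω
R_total = R_1 + R_2 + R_3 = 0.394 Ω

0.394 Ω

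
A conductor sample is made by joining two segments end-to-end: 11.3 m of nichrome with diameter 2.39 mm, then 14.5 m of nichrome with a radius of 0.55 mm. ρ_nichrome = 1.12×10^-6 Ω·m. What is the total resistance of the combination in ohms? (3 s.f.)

Segment 1: A = π(d/2)² = π(1.1950e-03 m)² = 4.486e-06 m²
R₁ = ρL/A = (1.12×10^-6)(11.3)/(4.486e-06) = 2.821 Ω
Segment 2: A = πr² = π(5.5000e-04 m)² = 9.503e-07 m²
R₂ = (1.12×10^-6)(14.5)/(9.503e-07) = 17.09 Ω
R = R₁ + R₂ = 19.9 Ω

19.9 Ω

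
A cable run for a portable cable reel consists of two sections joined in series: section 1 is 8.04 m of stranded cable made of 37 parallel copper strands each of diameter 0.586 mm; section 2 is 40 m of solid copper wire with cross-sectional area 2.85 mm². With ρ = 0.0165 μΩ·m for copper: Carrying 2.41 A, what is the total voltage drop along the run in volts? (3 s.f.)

ρ = 0.0165 μΩ·m = 1.65×10^-8 Ω·m
Section 1: A_strand = π(2.9300e-04)² = 2.697e-07 m²; R₁ = ρL/(N·A_s) = (1.65×10^-8)(8.04)/(37×2.697e-07) = 0.01329 Ω
Section 2: A = 2.85 mm² = 2.850e-06 m²
R₂ = (1.65×10^-8)(40)/(2.850e-06) = 0.2316 Ω
R = R₁ + R₂ = 0.2449 Ω
V = IR = 2.41 × 0.2449 = 0.590 V

0.590 V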